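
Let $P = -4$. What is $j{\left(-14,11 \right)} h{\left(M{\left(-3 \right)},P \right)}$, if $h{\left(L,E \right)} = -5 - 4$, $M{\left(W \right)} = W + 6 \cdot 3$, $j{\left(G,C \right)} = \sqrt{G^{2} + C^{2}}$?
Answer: $- 9 \sqrt{317} \approx -160.24$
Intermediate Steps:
$j{\left(G,C \right)} = \sqrt{C^{2} + G^{2}}$
$M{\left(W \right)} = 18 + W$ ($M{\left(W \right)} = W + 18 = 18 + W$)
$h{\left(L,E \right)} = -9$ ($h{\left(L,E \right)} = -5 - 4 = -9$)
$j{\left(-14,11 \right)} h{\left(M{\left(-3 \right)},P \right)} = \sqrt{11^{2} + \left(-14\right)^{2}} \left(-9\right) = \sqrt{121 + 196} \left(-9\right) = \sqrt{317} \left(-9\right) = - 9 \sqrt{317}$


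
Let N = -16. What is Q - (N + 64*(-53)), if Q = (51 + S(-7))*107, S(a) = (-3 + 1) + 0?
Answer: 8651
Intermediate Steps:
S(a) = -2 (S(a) = -2 + 0 = -2)
Q = 5243 (Q = (51 - 2)*107 = 49*107 = 5243)
Q - (N + 64*(-53)) = 5243 - (-16 + 64*(-53)) = 5243 - (-16 - 3392) = 5243 - 1*(-3408) = 5243 + 3408 = 8651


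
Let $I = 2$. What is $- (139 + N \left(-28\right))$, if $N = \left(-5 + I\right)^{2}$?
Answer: $113$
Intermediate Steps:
$N = 9$ ($N = \left(-5 + 2\right)^{2} = \left(-3\right)^{2} = 9$)
$- (139 + N \left(-28\right)) = - (139 + 9 \left(-28\right)) = - (139 - 252) = \left(-1\right) \left(-113\right) = 113$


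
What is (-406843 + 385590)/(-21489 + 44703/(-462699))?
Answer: 1092637983/1104775946 ≈ 0.98901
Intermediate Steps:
(-406843 + 385590)/(-21489 + 44703/(-462699)) = -21253/(-21489 + 44703*(-1/462699)) = -21253/(-21489 - 4967/51411) = -21253/(-1104775946/51411) = -21253*(-51411/1104775946) = 1092637983/1104775946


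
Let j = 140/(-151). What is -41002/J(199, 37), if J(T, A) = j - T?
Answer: 6191302/30189 ≈ 205.08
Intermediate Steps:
j = -140/151 (j = 140*(-1/151) = -140/151 ≈ -0.92715)
J(T, A) = -140/151 - T
-41002/J(199, 37) = -41002/(-140/151 - 1*199) = -41002/(-140/151 - 199) = -41002/(-30189/151) = -41002*(-151/30189) = 6191302/30189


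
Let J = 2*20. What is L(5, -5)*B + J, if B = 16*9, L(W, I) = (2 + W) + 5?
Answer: 1768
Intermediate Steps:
L(W, I) = 7 + W
B = 144
J = 40
L(5, -5)*B + J = (7 + 5)*144 + 40 = 12*144 + 40 = 1728 + 40 = 1768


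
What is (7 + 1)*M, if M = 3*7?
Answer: 168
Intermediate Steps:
M = 21
(7 + 1)*M = (7 + 1)*21 = 8*21 = 168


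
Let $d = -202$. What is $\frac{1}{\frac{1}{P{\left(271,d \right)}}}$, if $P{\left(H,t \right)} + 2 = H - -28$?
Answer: $297$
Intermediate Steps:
$P{\left(H,t \right)} = 26 + H$ ($P{\left(H,t \right)} = -2 + \left(H - -28\right) = -2 + \left(H + 28\right) = -2 + \left(28 + H\right) = 26 + H$)
$\frac{1}{\frac{1}{P{\left(271,d \right)}}} = \frac{1}{\frac{1}{26 + 271}} = \frac{1}{\frac{1}{297}} = 297$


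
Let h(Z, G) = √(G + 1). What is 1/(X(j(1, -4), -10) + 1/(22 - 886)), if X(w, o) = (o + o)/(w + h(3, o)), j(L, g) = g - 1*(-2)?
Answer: 29848608/298529293 - 44789760*I/298529293 ≈ 0.099985 - 0.15003*I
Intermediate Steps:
h(Z, G) = √(1 + G)
j(L, g) = 2 + g (j(L, g) = g + 2 = 2 + g)
X(w, o) = 2*o/(w + √(1 + o)) (X(w, o) = (o + o)/(w + √(1 + o)) = (2*o)/(w + √(1 + o)) = 2*o/(w + √(1 + o)))
1/(X(j(1, -4), -10) + 1/(22 - 886)) = 1/(2*(-10)/((2 - 4) + √(1 - 10)) + 1/(22 - 886)) = 1/(2*(-10)/(-2 + √(-9)) + 1/(-864)) = 1/(2*(-10)/(-2 + 3*I) - 1/864) = 1/(2*(-10)*((-2 - 3*I)/13) - 1/864) = 1/((40/13 + 60*I/13) - 1/864) = 1/(34547/11232 + 60*I/13) = 9704448*(34547/11232 - 60*I/13)/298529293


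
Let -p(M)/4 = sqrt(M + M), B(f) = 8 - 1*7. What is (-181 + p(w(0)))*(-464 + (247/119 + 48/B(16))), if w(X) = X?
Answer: 8915517/119 ≈ 74920.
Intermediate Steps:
B(f) = 1 (B(f) = 8 - 7 = 1)
p(M) = -4*sqrt(2)*sqrt(M) (p(M) = -4*sqrt(M + M) = -4*sqrt(2)*sqrt(M))
(-181 + p(w(0)))*(-464 + (247/119 + 48/B(16))) = (-181 - 4*sqrt(2)*sqrt(0))*(-464 + (247/119 + 48/1)) = (-181 - 4*sqrt(2)*0)*(-464 + (247*(1/119) + 48*1)) = (-181 + 0)*(-464 + (247/119 + 48)) = -181*(-464 + 5959/119) = -181*(-49257/119) = 8915517/119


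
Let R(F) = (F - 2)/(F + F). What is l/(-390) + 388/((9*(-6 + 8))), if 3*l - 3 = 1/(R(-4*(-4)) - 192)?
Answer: 77290121/3586050 ≈ 21.553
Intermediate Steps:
R(F) = (-2 + F)/(2*F) (R(F) = (-2 + F)/((2*F)) = (-2 + F)*(1/(2*F)) = (-2 + F)/(2*F))
l = 9179/9195 (l = 1 + 1/(3*((-2 - 4*(-4))/(2*((-4*(-4)))) - 192)) = 1 + 1/(3*((½)*(-2 + 16)/16 - 192)) = 1 + 1/(3*((½)*(1/16)*14 - 192)) = 1 + 1/(3*(7/16 - 192)) = 1 + 1/(3*(-3065/16)) = 1 + (⅓)*(-16/3065) = 1 - 16/9195 = 9179/9195 ≈ 0.99826)
l/(-390) + 388/((9*(-6 + 8))) = (9179/9195)/(-390) + 388/((9*(-6 + 8))) = (9179/9195)*(-1/390) + 388/((9*2)) = -9179/3586050 + 388/18 = -9179/3586050 + 388*(1/18) = -9179/3586050 + 194/9 = 77290121/3586050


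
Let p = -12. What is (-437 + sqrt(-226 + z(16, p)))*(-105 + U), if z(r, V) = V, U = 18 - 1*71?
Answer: 69046 - 158*I*sqrt(238) ≈ 69046.0 - 2437.5*I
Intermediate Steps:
U = -53 (U = 18 - 71 = -53)
(-437 + sqrt(-226 + z(16, p)))*(-105 + U) = (-437 + sqrt(-226 - 12))*(-105 - 53) = (-437 + sqrt(-238))*(-158) = (-437 + I*sqrt(238))*(-158) = 69046 - 158*I*sqrt(238)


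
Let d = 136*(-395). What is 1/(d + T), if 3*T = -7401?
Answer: -1/56187 ≈ -1.7798e-5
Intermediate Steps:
T = -2467 (T = (⅓)*(-7401) = -2467)
d = -53720
1/(d + T) = 1/(-53720 - 2467) = 1/(-56187) = -1/56187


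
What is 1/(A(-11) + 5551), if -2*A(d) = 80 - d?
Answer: 2/11011 ≈ 0.00018164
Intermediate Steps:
A(d) = -40 + d/2 (A(d) = -(80 - d)/2 = -40 + d/2)
1/(A(-11) + 5551) = 1/((-40 + (½)*(-11)) + 5551) = 1/((-40 - 11/2) + 5551) = 1/(-91/2 + 5551) = 1/(11011/2) = 2/11011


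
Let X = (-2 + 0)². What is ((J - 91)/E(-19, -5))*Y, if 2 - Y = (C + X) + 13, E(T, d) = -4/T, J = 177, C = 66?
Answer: -66177/2 ≈ -33089.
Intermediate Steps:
X = 4 (X = (-2)² = 4)
Y = -81 (Y = 2 - ((66 + 4) + 13) = 2 - (70 + 13) = 2 - 1*83 = 2 - 83 = -81)
((J - 91)/E(-19, -5))*Y = ((177 - 91)/((-4/(-19))))*(-81) = (86/((-4*(-1/19))))*(-81) = (86/(4/19))*(-81) = (86*(19/4))*(-81) = (817/2)*(-81) = -66177/2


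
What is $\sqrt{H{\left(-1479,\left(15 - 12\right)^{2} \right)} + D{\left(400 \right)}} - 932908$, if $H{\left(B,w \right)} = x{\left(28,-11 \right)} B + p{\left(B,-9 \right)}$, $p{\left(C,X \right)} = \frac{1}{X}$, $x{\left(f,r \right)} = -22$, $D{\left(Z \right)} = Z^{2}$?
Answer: $-932908 + \frac{11 \sqrt{14321}}{3} \approx -9.3247 \cdot 10^{5}$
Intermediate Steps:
$H{\left(B,w \right)} = - \frac{1}{9} - 22 B$ ($H{\left(B,w \right)} = - 22 B + \frac{1}{-9} = - 22 B - \frac{1}{9} = - \frac{1}{9} - 22 B$)
$\sqrt{H{\left(-1479,\left(15 - 12\right)^{2} \right)} + D{\left(400 \right)}} - 932908 = \sqrt{\left(- \frac{1}{9} - -32538\right) + 400^{2}} - 932908 = \sqrt{\left(- \frac{1}{9} + 32538\right) + 160000} - 932908 = \sqrt{\frac{292841}{9} + 160000} - 932908 = \sqrt{\frac{1732841}{9}} - 932908 = \frac{11 \sqrt{14321}}{3} - 932908 = -932908 + \frac{11 \sqrt{14321}}{3}$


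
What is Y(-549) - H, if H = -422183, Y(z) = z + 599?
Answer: 422233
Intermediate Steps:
Y(z) = 599 + z
Y(-549) - H = (599 - 549) - 1*(-422183) = 50 + 422183 = 422233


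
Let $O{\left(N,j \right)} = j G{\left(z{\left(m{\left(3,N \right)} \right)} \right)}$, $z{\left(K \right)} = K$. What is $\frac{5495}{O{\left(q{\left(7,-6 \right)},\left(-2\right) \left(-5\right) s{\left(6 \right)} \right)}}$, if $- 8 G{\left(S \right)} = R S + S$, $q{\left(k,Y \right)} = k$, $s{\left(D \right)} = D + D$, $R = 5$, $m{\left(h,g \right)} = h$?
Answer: $- \frac{1099}{54} \approx -20.352$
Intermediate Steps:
$s{\left(D \right)} = 2 D$
$G{\left(S \right)} = - \frac{3 S}{4}$ ($G{\left(S \right)} = - \frac{5 S + S}{8} = - \frac{6 S}{8} = - \frac{3 S}{4}$)
$O{\left(N,j \right)} = - \frac{9 j}{4}$ ($O{\left(N,j \right)} = j \left(\left(- \frac{3}{4}\right) 3\right) = j \left(- \frac{9}{4}\right) = - \frac{9 j}{4}$)
$\frac{5495}{O{\left(q{\left(7,-6 \right)},\left(-2\right) \left(-5\right) s{\left(6 \right)} \right)}} = \frac{5495}{\left(- \frac{9}{4}\right) \left(-2\right) \left(-5\right) 2 \cdot 6} = \frac{5495}{\left(- \frac{9}{4}\right) 10 \cdot 12} = \frac{5495}{\left(- \frac{9}{4}\right) 120} = \frac{5495}{-270} = 5495 \left(- \frac{1}{270}\right) = - \frac{1099}{54}$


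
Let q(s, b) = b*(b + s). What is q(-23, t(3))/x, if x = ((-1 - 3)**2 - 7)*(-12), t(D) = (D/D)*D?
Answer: 5/9 ≈ 0.55556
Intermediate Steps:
t(D) = D (t(D) = 1*D = D)
x = -108 (x = ((-4)**2 - 7)*(-12) = (16 - 7)*(-12) = 9*(-12) = -108)
q(-23, t(3))/x = (3*(3 - 23))/(-108) = (3*(-20))*(-1/108) = -60*(-1/108) = 5/9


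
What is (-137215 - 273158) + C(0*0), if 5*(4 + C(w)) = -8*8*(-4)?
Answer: -2051629/5 ≈ -4.1033e+5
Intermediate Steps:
C(w) = 236/5 (C(w) = -4 + (-8*8*(-4))/5 = -4 + (-64*(-4))/5 = -4 + (⅕)*256 = -4 + 256/5 = 236/5)
(-137215 - 273158) + C(0*0) = (-137215 - 273158) + 236/5 = -410373 + 236/5 = -2051629/5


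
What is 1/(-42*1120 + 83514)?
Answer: 1/36474 ≈ 2.7417e-5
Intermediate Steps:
1/(-42*1120 + 83514) = 1/(-47040 + 83514) = 1/36474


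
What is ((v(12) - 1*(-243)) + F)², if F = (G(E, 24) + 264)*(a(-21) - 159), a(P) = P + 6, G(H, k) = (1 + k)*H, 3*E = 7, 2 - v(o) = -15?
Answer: 3116542276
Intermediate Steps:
v(o) = 17 (v(o) = 2 - 1*(-15) = 2 + 15 = 17)
E = 7/3 (E = (⅓)*7 = 7/3 ≈ 2.3333)
G(H, k) = H*(1 + k)
a(P) = 6 + P
F = -56086 (F = (7*(1 + 24)/3 + 264)*((6 - 21) - 159) = ((7/3)*25 + 264)*(-15 - 159) = (175/3 + 264)*(-174) = (967/3)*(-174) = -56086)
((v(12) - 1*(-243)) + F)² = ((17 - 1*(-243)) - 56086)² = ((17 + 243) - 56086)² = (260 - 56086)² = (-55826)² = 3116542276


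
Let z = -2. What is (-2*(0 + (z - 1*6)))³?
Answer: 4096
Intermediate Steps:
(-2*(0 + (z - 1*6)))³ = (-2*(0 + (-2 - 1*6)))³ = (-2*(0 + (-2 - 6)))³ = (-2*(0 - 8))³ = (-2*(-8))³ = 16³ = 4096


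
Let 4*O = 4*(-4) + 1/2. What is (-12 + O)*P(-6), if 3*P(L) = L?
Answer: 127/4 ≈ 31.750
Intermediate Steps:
P(L) = L/3
O = -31/8 (O = (4*(-4) + 1/2)/4 = (-16 + ½)/4 = (¼)*(-31/2) = -31/8 ≈ -3.8750)
(-12 + O)*P(-6) = (-12 - 31/8)*((⅓)*(-6)) = -127/8*(-2) = 127/4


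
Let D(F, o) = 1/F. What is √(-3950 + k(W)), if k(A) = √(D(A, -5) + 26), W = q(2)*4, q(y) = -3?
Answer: √(-142200 + 6*√933)/6 ≈ 62.809*I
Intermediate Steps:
D(F, o) = 1/F
W = -12 (W = -3*4 = -12)
k(A) = √(26 + 1/A) (k(A) = √(1/A + 26) = √(26 + 1/A))
√(-3950 + k(W)) = √(-3950 + √(26 + 1/(-12))) = √(-3950 + √(26 - 1/12)) = √(-3950 + √(311/12)) = √(-3950 + √933/6)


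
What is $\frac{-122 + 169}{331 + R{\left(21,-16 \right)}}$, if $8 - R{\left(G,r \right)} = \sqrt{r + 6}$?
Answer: $\frac{15933}{114931} + \frac{47 i \sqrt{10}}{114931} \approx 0.13863 + 0.0012932 i$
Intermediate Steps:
$R{\left(G,r \right)} = 8 - \sqrt{6 + r}$ ($R{\left(G,r \right)} = 8 - \sqrt{r + 6} = 8 - \sqrt{6 + r}$)
$\frac{-122 + 169}{331 + R{\left(21,-16 \right)}} = \frac{-122 + 169}{331 + \left(8 - \sqrt{6 - 16}\right)} = \frac{47}{331 + \left(8 - \sqrt{-10}\right)} = \frac{47}{331 + \left(8 - i \sqrt{10}\right)} = \frac{47}{339 - i \sqrt{10}}$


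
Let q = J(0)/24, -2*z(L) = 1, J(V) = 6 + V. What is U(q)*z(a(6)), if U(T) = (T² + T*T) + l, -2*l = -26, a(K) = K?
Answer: -105/16 ≈ -6.5625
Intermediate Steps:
z(L) = -½ (z(L) = -½*1 = -½)
l = 13 (l = -½*(-26) = 13)
q = ¼ (q = (6 + 0)/24 = 6*(1/24) = ¼ ≈ 0.25000)
U(T) = 13 + 2*T² (U(T) = (T² + T*T) + 13 = (T² + T²) + 13 = 2*T² + 13 = 13 + 2*T²)
U(q)*z(a(6)) = (13 + 2*(¼)²)*(-½) = (13 + 2*(1/16))*(-½) = (13 + ⅛)*(-½) = (105/8)*(-½) = -105/16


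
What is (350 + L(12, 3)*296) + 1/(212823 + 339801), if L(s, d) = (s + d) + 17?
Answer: 5427872929/552624 ≈ 9822.0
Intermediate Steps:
L(s, d) = 17 + d + s (L(s, d) = (d + s) + 17 = 17 + d + s)
(350 + L(12, 3)*296) + 1/(212823 + 339801) = (350 + (17 + 3 + 12)*296) + 1/(212823 + 339801) = (350 + 32*296) + 1/552624 = (350 + 9472) + 1/552624 = 9822 + 1/552624 = 5427872929/552624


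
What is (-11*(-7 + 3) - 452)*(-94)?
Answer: 38352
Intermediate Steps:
(-11*(-7 + 3) - 452)*(-94) = (-11*(-4) - 452)*(-94) = (44 - 452)*(-94) = -408*(-94) = 38352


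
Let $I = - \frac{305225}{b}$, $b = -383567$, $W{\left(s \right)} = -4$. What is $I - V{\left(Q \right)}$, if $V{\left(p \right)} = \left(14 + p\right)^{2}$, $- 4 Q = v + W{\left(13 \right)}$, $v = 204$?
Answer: $- \frac{496797607}{383567} \approx -1295.2$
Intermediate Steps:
$Q = -50$ ($Q = - \frac{204 - 4}{4} = \left(- \frac{1}{4}\right) 200 = -50$)
$I = \frac{305225}{383567}$ ($I = - \frac{305225}{-383567} = \left(-305225\right) \left(- \frac{1}{383567}\right) = \frac{305225}{383567} \approx 0.79575$)
$I - V{\left(Q \right)} = \frac{305225}{383567} - \left(14 - 50\right)^{2} = \frac{305225}{383567} - \left(-36\right)^{2} = \frac{305225}{383567} - 1296 = - \frac{496797607}{383567}$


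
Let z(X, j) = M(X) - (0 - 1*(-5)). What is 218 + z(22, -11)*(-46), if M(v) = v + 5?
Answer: -794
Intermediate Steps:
M(v) = 5 + v
z(X, j) = X (z(X, j) = (5 + X) - (0 - 1*(-5)) = (5 + X) - (0 + 5) = (5 + X) - 1*5 = (5 + X) - 5 = X)
218 + z(22, -11)*(-46) = 218 + 22*(-46) = 218 - 1012 = -794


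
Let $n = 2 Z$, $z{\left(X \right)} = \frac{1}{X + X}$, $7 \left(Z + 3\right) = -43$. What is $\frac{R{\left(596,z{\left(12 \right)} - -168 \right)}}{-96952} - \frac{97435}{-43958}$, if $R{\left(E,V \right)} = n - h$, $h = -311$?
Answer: $\frac{33017778449}{14916356056} \approx 2.2135$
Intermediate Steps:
$Z = - \frac{64}{7}$ ($Z = -3 + \frac{1}{7} \left(-43\right) = -3 - \frac{43}{7} = - \frac{64}{7} \approx -9.1429$)
$z{\left(X \right)} = \frac{1}{2 X}$
$n = - \frac{128}{7}$ ($n = 2 \left(- \frac{64}{7}\right) = - \frac{128}{7} \approx -18.286$)
$R{\left(E,V \right)} = \frac{2049}{7}$ ($R{\left(E,V \right)} = - \frac{128}{7} - -311 = - \frac{128}{7} + 311 = \frac{2049}{7}$)
$\frac{R{\left(596,z{\left(12 \right)} - -168 \right)}}{-96952} - \frac{97435}{-43958} = \frac{2049}{7 \left(-96952\right)} - \frac{97435}{-43958} = \frac{2049}{7} \left(- \frac{1}{96952}\right) - - \frac{97435}{43958} = - \frac{2049}{678664} + \frac{97435}{43958} = \frac{33017778449}{14916356056}$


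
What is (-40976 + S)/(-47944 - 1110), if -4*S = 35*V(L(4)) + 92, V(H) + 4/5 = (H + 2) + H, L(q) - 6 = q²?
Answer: 82789/98108 ≈ 0.84386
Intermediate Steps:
L(q) = 6 + q²
V(H) = 6/5 + 2*H (V(H) = -⅘ + ((H + 2) + H) = -⅘ + ((2 + H) + H) = -⅘ + (2 + 2*H) = 6/5 + 2*H)
S = -837/2 (S = -(35*(6/5 + 2*(6 + 4²)) + 92)/4 = -(35*(6/5 + 2*(6 + 16)) + 92)/4 = -(35*(6/5 + 2*22) + 92)/4 = -(35*(6/5 + 44) + 92)/4 = -(35*(226/5) + 92)/4 = -(1582 + 92)/4 = -¼*1674 = -837/2 ≈ -418.50)
(-40976 + S)/(-47944 - 1110) = (-40976 - 837/2)/(-47944 - 1110) = -82789/2/(-49054) = -82789/2*(-1/49054) = 82789/98108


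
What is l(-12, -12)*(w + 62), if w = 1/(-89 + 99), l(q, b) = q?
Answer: -3726/5 ≈ -745.20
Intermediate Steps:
w = ⅒ (w = 1/10 = ⅒ ≈ 0.10000)
l(-12, -12)*(w + 62) = -12*(⅒ + 62) = -12*621/10 = -3726/5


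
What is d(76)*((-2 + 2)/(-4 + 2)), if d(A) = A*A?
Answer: 0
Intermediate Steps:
d(A) = A²
d(76)*((-2 + 2)/(-4 + 2)) = 76²*((-2 + 2)/(-4 + 2)) = 5776*(0/(-2)) = 5776*(0*(-½)) = 5776*0 = 0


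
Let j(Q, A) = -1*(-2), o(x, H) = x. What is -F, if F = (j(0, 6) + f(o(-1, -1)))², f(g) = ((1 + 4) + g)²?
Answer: -324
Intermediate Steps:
j(Q, A) = 2
f(g) = (5 + g)²
F = 324 (F = (2 + (5 - 1)²)² = (2 + 4²)² = (2 + 16)² = 18² = 324)
-F = -1*324 = -324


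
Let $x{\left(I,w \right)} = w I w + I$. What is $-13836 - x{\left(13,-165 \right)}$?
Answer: $-367774$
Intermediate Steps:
$x{\left(I,w \right)} = I + I w^{2}$ ($x{\left(I,w \right)} = I w w + I = I w^{2} + I = I + I w^{2}$)
$-13836 - x{\left(13,-165 \right)} = -13836 - 13 \left(1 + \left(-165\right)^{2}\right) = -13836 - 13 \left(1 + 27225\right) = -13836 - 13 \cdot 27226 = -13836 - 353938 = -367774$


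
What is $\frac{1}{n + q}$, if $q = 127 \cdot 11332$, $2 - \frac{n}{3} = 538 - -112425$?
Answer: $\frac{1}{1100281} \approx 9.0886 \cdot 10^{-7}$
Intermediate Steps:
$n = -338883$ ($n = 6 - 3 \left(538 - -112425\right) = 6 - 3 \left(538 + 112425\right) = 6 - 338889 = -338883$)
$q = 1439164$
$\frac{1}{n + q} = \frac{1}{-338883 + 1439164} = \frac{1}{1100281}$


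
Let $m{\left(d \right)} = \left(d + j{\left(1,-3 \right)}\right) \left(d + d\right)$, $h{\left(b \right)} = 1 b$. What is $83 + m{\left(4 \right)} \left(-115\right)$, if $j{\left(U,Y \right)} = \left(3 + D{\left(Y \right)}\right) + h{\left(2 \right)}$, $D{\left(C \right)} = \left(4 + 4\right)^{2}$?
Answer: $-67077$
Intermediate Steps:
$D{\left(C \right)} = 64$ ($D{\left(C \right)} = 8^{2} = 64$)
$h{\left(b \right)} = b$
$j{\left(U,Y \right)} = 69$ ($j{\left(U,Y \right)} = \left(3 + 64\right) + 2 = 67 + 2 = 69$)
$m{\left(d \right)} = 2 d \left(69 + d\right)$ ($m{\left(d \right)} = \left(d + 69\right) \left(d + d\right) = \left(69 + d\right) 2 d = 2 d \left(69 + d\right)$)
$83 + m{\left(4 \right)} \left(-115\right) = 83 + 2 \cdot 4 \left(69 + 4\right) \left(-115\right) = 83 + 2 \cdot 4 \cdot 73 \left(-115\right) = 83 + 584 \left(-115\right) = 83 - 67160 = -67077$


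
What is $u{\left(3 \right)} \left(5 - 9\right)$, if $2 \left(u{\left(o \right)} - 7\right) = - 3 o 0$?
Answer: $-28$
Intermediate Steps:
$u{\left(o \right)} = 7$ ($u{\left(o \right)} = 7 + \frac{- 3 o 0}{2} = 7 + \frac{1}{2} \cdot 0 = 7 + 0 = 7$)
$u{\left(3 \right)} \left(5 - 9\right) = 7 \left(5 - 9\right) = 7 \left(-4\right) = -28$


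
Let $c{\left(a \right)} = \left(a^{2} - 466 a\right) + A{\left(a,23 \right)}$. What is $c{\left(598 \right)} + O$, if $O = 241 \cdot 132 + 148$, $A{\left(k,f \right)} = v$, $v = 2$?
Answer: $110898$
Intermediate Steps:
$A{\left(k,f \right)} = 2$
$O = 31960$ ($O = 31812 + 148 = 31960$)
$c{\left(a \right)} = 2 + a^{2} - 466 a$ ($c{\left(a \right)} = \left(a^{2} - 466 a\right) + 2 = 2 + a^{2} - 466 a$)
$c{\left(598 \right)} + O = \left(2 + 598^{2} - 278668\right) + 31960 = \left(2 + 357604 - 278668\right) + 31960 = 78938 + 31960 = 110898$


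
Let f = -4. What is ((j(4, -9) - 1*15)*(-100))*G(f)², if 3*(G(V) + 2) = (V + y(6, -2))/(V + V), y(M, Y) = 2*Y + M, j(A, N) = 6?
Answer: 13225/4 ≈ 3306.3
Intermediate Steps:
y(M, Y) = M + 2*Y
G(V) = -2 + (2 + V)/(6*V) (G(V) = -2 + ((V + (6 + 2*(-2)))/(V + V))/3 = -2 + ((V + (6 - 4))/((2*V)))/3 = -2 + ((V + 2)*(1/(2*V)))/3 = -2 + ((2 + V)*(1/(2*V)))/3 = -2 + ((2 + V)/(2*V))/3 = -2 + (2 + V)/(6*V))
((j(4, -9) - 1*15)*(-100))*G(f)² = ((6 - 1*15)*(-100))*((⅙)*(2 - 11*(-4))/(-4))² = ((6 - 15)*(-100))*((⅙)*(-¼)*(2 + 44))² = (-9*(-100))*((⅙)*(-¼)*46)² = 900*(-23/12)² = 900*(529/144) = 13225/4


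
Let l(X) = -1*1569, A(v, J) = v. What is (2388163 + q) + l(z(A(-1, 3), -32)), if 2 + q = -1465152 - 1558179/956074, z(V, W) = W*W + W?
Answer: 125851895483/136582 ≈ 9.2144e+5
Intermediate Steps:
z(V, W) = W + W**2 (z(V, W) = W**2 + W = W + W**2)
l(X) = -1569
q = -200113886225/136582 (q = -2 + (-1465152 - 1558179/956074) = -2 + (-1465152 - 1558179*1/956074) = -2 + (-1465152 - 222597/136582) = -2 - 200113613061/136582 = -200113886225/136582 ≈ -1.4652e+6)
(2388163 + q) + l(z(A(-1, 3), -32)) = (2388163 - 200113886225/136582) - 1569 = 126066192641/136582 - 1569 = 125851895483/136582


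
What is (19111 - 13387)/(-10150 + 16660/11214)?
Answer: -1146231/2032240 ≈ -0.56402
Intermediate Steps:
(19111 - 13387)/(-10150 + 16660/11214) = 5724/(-10150 + 16660*(1/11214)) = 5724/(-10150 + 1190/801) = 5724/(-8128960/801) = 5724*(-801/8128960) = -1146231/2032240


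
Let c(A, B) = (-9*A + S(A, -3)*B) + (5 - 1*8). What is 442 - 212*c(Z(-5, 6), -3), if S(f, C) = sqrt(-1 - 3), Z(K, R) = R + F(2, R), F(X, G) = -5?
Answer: 2986 + 1272*I ≈ 2986.0 + 1272.0*I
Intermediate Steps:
Z(K, R) = -5 + R (Z(K, R) = R - 5 = -5 + R)
S(f, C) = 2*I (S(f, C) = sqrt(-4) = 2*I)
c(A, B) = -3 - 9*A + 2*I*B (c(A, B) = (-9*A + (2*I)*B) + (5 - 1*8) = (-9*A + 2*I*B) + (5 - 8) = (-9*A + 2*I*B) - 3 = -3 - 9*A + 2*I*B)
442 - 212*c(Z(-5, 6), -3) = 442 - 212*(-3 - 9*(-5 + 6) + 2*I*(-3)) = 442 - 212*(-3 - 9*1 - 6*I) = 442 - 212*(-3 - 9 - 6*I) = 442 - 212*(-12 - 6*I) = 442 + (2544 + 1272*I) = 2986 + 1272*I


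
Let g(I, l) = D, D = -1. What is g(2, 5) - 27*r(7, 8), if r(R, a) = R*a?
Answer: -1513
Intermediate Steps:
g(I, l) = -1
g(2, 5) - 27*r(7, 8) = -1 - 189*8 = -1 - 27*56 = -1 - 1512 = -1513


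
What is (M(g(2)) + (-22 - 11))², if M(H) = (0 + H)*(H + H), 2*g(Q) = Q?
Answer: 961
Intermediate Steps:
g(Q) = Q/2
M(H) = 2*H² (M(H) = H*(2*H) = 2*H²)
(M(g(2)) + (-22 - 11))² = (2*((½)*2)² + (-22 - 11))² = (2*1² - 33)² = (2*1 - 33)² = (2 - 33)² = (-31)² = 961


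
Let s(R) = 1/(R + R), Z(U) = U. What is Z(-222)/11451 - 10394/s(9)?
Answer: -714130238/3817 ≈ -1.8709e+5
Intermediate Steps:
s(R) = 1/(2*R)
Z(-222)/11451 - 10394/s(9) = -222/11451 - 10394/((½)/9) = -222*1/11451 - 10394/((½)*(⅑)) = -74/3817 - 10394/1/18 = -74/3817 - 10394*18 = -74/3817 - 187092 = -714130238/3817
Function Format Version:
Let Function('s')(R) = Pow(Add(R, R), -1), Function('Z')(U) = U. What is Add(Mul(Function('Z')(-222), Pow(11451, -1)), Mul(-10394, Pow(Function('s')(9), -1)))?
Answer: Rational(-714130238, 3817) ≈ -1.8709e+5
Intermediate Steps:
Function('s')(R) = Mul(Rational(1, 2), Pow(R, -1)) (Function('s')(R) = Pow(Mul(2, R), -1) = Mul(Rational(1, 2), Pow(R, -1)))
Add(Mul(Function('Z')(-222), Pow(11451, -1)), Mul(-10394, Pow(Function('s')(9), -1))) = Add(Mul(-222, Pow(11451, -1)), Mul(-10394, Pow(Mul(Rational(1, 2), Pow(9, -1)), -1))) = Add(Mul(-222, Rational(1, 11451)), Mul(-10394, Pow(Mul(Rational(1, 2), Rational(1, 9)), -1))) = Add(Rational(-74, 3817), Mul(-10394, Pow(Rational(1, 18), -1))) = Add(Rational(-74, 3817), Mul(-10394, 18)) = Add(Rational(-74, 3817), -187092) = Rational(-714130238, 3817)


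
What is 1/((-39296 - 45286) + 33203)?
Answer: -1/51379 ≈ -1.9463e-5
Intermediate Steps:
1/((-39296 - 45286) + 33203) = 1/(-84582 + 33203) = 1/(-51379) = -1/51379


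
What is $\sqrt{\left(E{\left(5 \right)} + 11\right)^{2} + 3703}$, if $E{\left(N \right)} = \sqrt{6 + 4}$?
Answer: $\sqrt{3834 + 22 \sqrt{10}} \approx 62.479$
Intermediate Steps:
$E{\left(N \right)} = \sqrt{10}$
$\sqrt{\left(E{\left(5 \right)} + 11\right)^{2} + 3703} = \sqrt{\left(\sqrt{10} + 11\right)^{2} + 3703} = \sqrt{\left(11 + \sqrt{10}\right)^{2} + 3703} = \sqrt{3703 + \left(11 + \sqrt{10}\right)^{2}}$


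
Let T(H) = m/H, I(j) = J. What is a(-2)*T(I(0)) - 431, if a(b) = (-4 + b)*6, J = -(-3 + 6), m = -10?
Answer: -551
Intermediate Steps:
J = -3 (J = -1*3 = -3)
I(j) = -3
a(b) = -24 + 6*b
T(H) = -10/H
a(-2)*T(I(0)) - 431 = (-24 + 6*(-2))*(-10/(-3)) - 431 = (-24 - 12)*(-10*(-⅓)) - 431 = -36*10/3 - 431 = -120 - 431 = -551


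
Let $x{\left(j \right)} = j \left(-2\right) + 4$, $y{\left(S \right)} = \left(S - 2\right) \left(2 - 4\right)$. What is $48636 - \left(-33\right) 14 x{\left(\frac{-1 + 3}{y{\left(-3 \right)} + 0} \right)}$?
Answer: $\frac{251496}{5} \approx 50299.0$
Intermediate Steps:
$y{\left(S \right)} = 4 - 2 S$ ($y{\left(S \right)} = \left(-2 + S\right) \left(-2\right) = 4 - 2 S$)
$x{\left(j \right)} = 4 - 2 j$ ($x{\left(j \right)} = - 2 j + 4 = 4 - 2 j$)
$48636 - \left(-33\right) 14 x{\left(\frac{-1 + 3}{y{\left(-3 \right)} + 0} \right)} = 48636 - \left(-33\right) 14 \left(4 - 2 \frac{-1 + 3}{\left(4 - -6\right) + 0}\right) = 48636 - - 462 \left(4 - 2 \frac{2}{\left(4 + 6\right) + 0}\right) = 48636 - - 462 \left(4 - 2 \frac{2}{10 + 0}\right) = 48636 - - 462 \left(4 - 2 \cdot \frac{2}{10}\right) = 48636 - - 462 \left(4 - 2 \cdot 2 \cdot \frac{1}{10}\right) = 48636 - - 462 \left(4 - \frac{2}{5}\right) = 48636 - \left(-462\right) \frac{18}{5} = 48636 - - \frac{8316}{5} = 48636 + \frac{8316}{5} = \frac{251496}{5}$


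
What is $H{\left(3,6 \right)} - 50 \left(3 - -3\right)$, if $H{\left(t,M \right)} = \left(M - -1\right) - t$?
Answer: $-296$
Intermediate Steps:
$H{\left(t,M \right)} = 1 + M - t$ ($H{\left(t,M \right)} = \left(M + 1\right) - t = \left(1 + M\right) - t = 1 + M - t$)
$H{\left(3,6 \right)} - 50 \left(3 - -3\right) = \left(1 + 6 - 3\right) - 50 \left(3 - -3\right) = \left(1 + 6 - 3\right) - 50 \left(3 + 3\right) = 4 - 300 = -296$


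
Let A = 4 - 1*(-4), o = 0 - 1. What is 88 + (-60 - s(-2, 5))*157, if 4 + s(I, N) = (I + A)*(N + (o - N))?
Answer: -7762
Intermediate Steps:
o = -1
A = 8 (A = 4 + 4 = 8)
s(I, N) = -12 - I (s(I, N) = -4 + (I + 8)*(N + (-1 - N)) = -4 + (8 + I)*(-1) = -4 + (-8 - I) = -12 - I)
88 + (-60 - s(-2, 5))*157 = 88 + (-60 - (-12 - 1*(-2)))*157 = 88 + (-60 - (-12 + 2))*157 = 88 + (-60 - 1*(-10))*157 = 88 + (-60 + 10)*157 = 88 - 50*157 = 88 - 7850 = -7762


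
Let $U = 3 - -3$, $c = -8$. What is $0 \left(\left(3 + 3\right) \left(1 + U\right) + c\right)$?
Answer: $0$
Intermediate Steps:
$U = 6$ ($U = 3 + 3 = 6$)
$0 \left(\left(3 + 3\right) \left(1 + U\right) + c\right) = 0 \left(\left(3 + 3\right) \left(1 + 6\right) - 8\right) = 0 \left(6 \cdot 7 - 8\right) = 0 \left(42 - 8\right) = 0 \cdot 34 = 0$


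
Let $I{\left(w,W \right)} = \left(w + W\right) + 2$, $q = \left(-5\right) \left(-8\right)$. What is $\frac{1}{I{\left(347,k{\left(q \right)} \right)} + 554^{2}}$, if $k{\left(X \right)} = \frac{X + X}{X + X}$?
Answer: $\frac{1}{307266} \approx 3.2545 \cdot 10^{-6}$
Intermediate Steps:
$q = 40$
$k{\left(X \right)} = 1$ ($k{\left(X \right)} = \frac{2 X}{2 X} = 2 X \frac{1}{2 X} = 1$)
$I{\left(w,W \right)} = 2 + W + w$ ($I{\left(w,W \right)} = \left(W + w\right) + 2 = 2 + W + w$)
$\frac{1}{I{\left(347,k{\left(q \right)} \right)} + 554^{2}} = \frac{1}{\left(2 + 1 + 347\right) + 554^{2}} = \frac{1}{350 + 306916} = \frac{1}{307266}$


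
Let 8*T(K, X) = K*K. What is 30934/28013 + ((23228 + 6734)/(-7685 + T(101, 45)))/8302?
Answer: 6581226994462/5962822780677 ≈ 1.1037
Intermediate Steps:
T(K, X) = K**2/8 (T(K, X) = (K*K)/8 = K**2/8)
30934/28013 + ((23228 + 6734)/(-7685 + T(101, 45)))/8302 = 30934/28013 + ((23228 + 6734)/(-7685 + (1/8)*101**2))/8302 = 30934*(1/28013) + (29962/(-7685 + (1/8)*10201))*(1/8302) = 30934/28013 + (29962/(-7685 + 10201/8))*(1/8302) = 30934/28013 + (29962/(-51279/8))*(1/8302) = 30934/28013 + (29962*(-8/51279))*(1/8302) = 30934/28013 - 239696/51279*1/8302 = 30934/28013 - 119848/212859129 = 6581226994462/5962822780677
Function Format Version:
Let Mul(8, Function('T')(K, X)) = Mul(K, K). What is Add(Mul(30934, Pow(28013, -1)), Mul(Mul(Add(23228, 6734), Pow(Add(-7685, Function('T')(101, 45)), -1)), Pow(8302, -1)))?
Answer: Rational(6581226994462, 5962822780677) ≈ 1.1037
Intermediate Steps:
Function('T')(K, X) = Mul(Rational(1, 8), Pow(K, 2)) (Function('T')(K, X) = Mul(Rational(1, 8), Mul(K, K)) = Mul(Rational(1, 8), Pow(K, 2)))
Add(Mul(30934, Pow(28013, -1)), Mul(Mul(Add(23228, 6734), Pow(Add(-7685, Function('T')(101, 45)), -1)), Pow(8302, -1))) = Add(Mul(30934, Pow(28013, -1)), Mul(Mul(Add(23228, 6734), Pow(Add(-7685, Mul(Rational(1, 8), Pow(101, 2))), -1)), Pow(8302, -1))) = Add(Mul(30934, Rational(1, 28013)), Mul(Mul(29962, Pow(Add(-7685, Mul(Rational(1, 8), 10201)), -1)), Rational(1, 8302))) = Add(Rational(30934, 28013), Mul(Mul(29962, Pow(Add(-7685, Rational(10201, 8)), -1)), Rational(1, 8302))) = Add(Rational(30934, 28013), Mul(Mul(29962, Pow(Rational(-51279, 8), -1)), Rational(1, 8302))) = Add(Rational(30934, 28013), Mul(Mul(29962, Rational(-8, 51279)), Rational(1, 8302))) = Add(Rational(30934, 28013), Mul(Rational(-239696, 51279), Rational(1, 8302))) = Add(Rational(30934, 28013), Rational(-119848, 212859129)) = Rational(6581226994462, 5962822780677)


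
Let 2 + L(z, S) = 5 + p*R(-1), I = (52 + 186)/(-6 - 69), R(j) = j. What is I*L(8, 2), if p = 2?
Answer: -238/75 ≈ -3.1733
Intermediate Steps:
I = -238/75 (I = 238/(-75) = 238*(-1/75) = -238/75 ≈ -3.1733)
L(z, S) = 1 (L(z, S) = -2 + (5 + 2*(-1)) = -2 + (5 - 2) = -2 + 3 = 1)
I*L(8, 2) = -238/75*1 = -238/75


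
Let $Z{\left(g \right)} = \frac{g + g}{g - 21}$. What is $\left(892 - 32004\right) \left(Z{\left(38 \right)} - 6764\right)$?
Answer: $\frac{3575142144}{17} \approx 2.103 \cdot 10^{8}$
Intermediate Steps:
$Z{\left(g \right)} = \frac{2 g}{-21 + g}$
$\left(892 - 32004\right) \left(Z{\left(38 \right)} - 6764\right) = \left(892 - 32004\right) \left(2 \cdot 38 \frac{1}{-21 + 38} - 6764\right) = \left(892 - 32004\right) \left(2 \cdot 38 \cdot \frac{1}{17} - 6764\right) = - 31112 \left(\frac{76}{17} - 6764\right) = \left(-31112\right) \left(- \frac{114912}{17}\right) = \frac{3575142144}{17}$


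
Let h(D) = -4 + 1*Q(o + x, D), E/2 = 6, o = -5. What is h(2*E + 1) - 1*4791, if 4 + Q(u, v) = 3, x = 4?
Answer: -4796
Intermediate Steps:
E = 12 (E = 2*6 = 12)
Q(u, v) = -1 (Q(u, v) = -4 + 3 = -1)
h(D) = -5 (h(D) = -4 + 1*(-1) = -4 - 1 = -5)
h(2*E + 1) - 1*4791 = -5 - 1*4791 = -5 - 4791 = -4796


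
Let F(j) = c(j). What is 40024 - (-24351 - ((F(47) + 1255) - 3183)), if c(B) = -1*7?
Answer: 62440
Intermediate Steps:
c(B) = -7
F(j) = -7
40024 - (-24351 - ((F(47) + 1255) - 3183)) = 40024 - (-24351 - ((-7 + 1255) - 3183)) = 40024 - (-24351 - (1248 - 3183)) = 40024 - (-24351 - 1*(-1935)) = 40024 - (-24351 + 1935) = 40024 - 1*(-22416) = 40024 + 22416 = 62440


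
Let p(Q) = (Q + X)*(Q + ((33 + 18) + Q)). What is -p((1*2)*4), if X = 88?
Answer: -6432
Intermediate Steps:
p(Q) = (51 + 2*Q)*(88 + Q) (p(Q) = (Q + 88)*(Q + ((33 + 18) + Q)) = (88 + Q)*(Q + (51 + Q)) = (88 + Q)*(51 + 2*Q) = (51 + 2*Q)*(88 + Q))
-p((1*2)*4) = -(4488 + 2*((1*2)*4)² + 227*((1*2)*4)) = -(4488 + 2*(2*4)² + 227*(2*4)) = -(4488 + 2*8² + 227*8) = -(4488 + 2*64 + 1816) = -(4488 + 128 + 1816) = -1*6432 = -6432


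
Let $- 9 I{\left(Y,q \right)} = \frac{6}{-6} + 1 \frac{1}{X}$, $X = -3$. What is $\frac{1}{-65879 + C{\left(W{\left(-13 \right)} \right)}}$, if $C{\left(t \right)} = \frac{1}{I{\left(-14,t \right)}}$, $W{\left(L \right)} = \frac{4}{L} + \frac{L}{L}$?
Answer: $- \frac{4}{263489} \approx -1.5181 \cdot 10^{-5}$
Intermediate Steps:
$I{\left(Y,q \right)} = \frac{4}{27}$ ($I{\left(Y,q \right)} = - \frac{\frac{6}{-6} + 1 \frac{1}{-3}}{9} = - \frac{6 \left(- \frac{1}{6}\right) + 1 \left(- \frac{1}{3}\right)}{9} = - \frac{-1 - \frac{1}{3}}{9} = \left(- \frac{1}{9}\right) \left(- \frac{4}{3}\right) = \frac{4}{27}$)
$W{\left(L \right)} = 1 + \frac{4}{L}$ ($W{\left(L \right)} = \frac{4}{L} + 1 = 1 + \frac{4}{L}$)
$C{\left(t \right)} = \frac{27}{4}$ ($C{\left(t \right)} = \frac{1}{\frac{4}{27}} = \frac{27}{4}$)
$\frac{1}{-65879 + C{\left(W{\left(-13 \right)} \right)}} = \frac{1}{-65879 + \frac{27}{4}} = \frac{1}{- \frac{263489}{4}} = - \frac{4}{263489}$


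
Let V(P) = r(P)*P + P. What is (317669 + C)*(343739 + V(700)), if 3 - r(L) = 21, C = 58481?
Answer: 124821239850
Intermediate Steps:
r(L) = -18 (r(L) = 3 - 1*21 = 3 - 21 = -18)
V(P) = -17*P (V(P) = -18*P + P = -17*P)
(317669 + C)*(343739 + V(700)) = (317669 + 58481)*(343739 - 17*700) = 376150*(343739 - 11900) = 376150*331839 = 124821239850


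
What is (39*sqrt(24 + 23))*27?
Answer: 1053*sqrt(47) ≈ 7219.0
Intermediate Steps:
(39*sqrt(24 + 23))*27 = (39*sqrt(47))*27 = 1053*sqrt(47)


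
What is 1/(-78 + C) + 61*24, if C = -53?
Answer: 191783/131 ≈ 1464.0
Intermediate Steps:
1/(-78 + C) + 61*24 = 1/(-78 - 53) + 61*24 = 1/(-131) + 1464 = -1/131 + 1464 = 191783/131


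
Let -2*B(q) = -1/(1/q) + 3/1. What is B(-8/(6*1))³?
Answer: -2197/216 ≈ -10.171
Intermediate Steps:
B(q) = -3/2 + q/2 (B(q) = -(-1/(1/q) + 3/1)/2 = -(-q + 3*1)/2 = -(-q + 3)/2 = -(3 - q)/2 = -3/2 + q/2)
B(-8/(6*1))³ = (-3/2 + (-8/(6*1))/2)³ = (-3/2 + (-8/6)/2)³ = (-3/2 + (-8*⅙)/2)³ = (-3/2 + (½)*(-4/3))³ = (-3/2 - ⅔)³ = (-13/6)³ = -2197/216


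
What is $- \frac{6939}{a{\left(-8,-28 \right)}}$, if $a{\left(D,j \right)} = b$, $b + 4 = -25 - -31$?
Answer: $- \frac{6939}{2} \approx -3469.5$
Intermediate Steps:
$b = 2$ ($b = -4 - -6 = -4 + \left(-25 + 31\right) = -4 + 6 = 2$)
$a{\left(D,j \right)} = 2$
$- \frac{6939}{a{\left(-8,-28 \right)}} = - \frac{6939}{2}$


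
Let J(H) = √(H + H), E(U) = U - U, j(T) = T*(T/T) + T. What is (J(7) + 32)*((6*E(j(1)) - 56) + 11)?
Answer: -1440 - 45*√14 ≈ -1608.4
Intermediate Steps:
j(T) = 2*T (j(T) = T*1 + T = T + T = 2*T)
E(U) = 0
J(H) = √2*√H (J(H) = √(2*H) = √2*√H)
(J(7) + 32)*((6*E(j(1)) - 56) + 11) = (√2*√7 + 32)*((6*0 - 56) + 11) = (√14 + 32)*((0 - 56) + 11) = (32 + √14)*(-56 + 11) = (32 + √14)*(-45) = -1440 - 45*√14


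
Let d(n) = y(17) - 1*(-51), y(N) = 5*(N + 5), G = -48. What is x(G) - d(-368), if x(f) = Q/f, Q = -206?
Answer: -3761/24 ≈ -156.71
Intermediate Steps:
y(N) = 25 + 5*N (y(N) = 5*(5 + N) = 25 + 5*N)
d(n) = 161 (d(n) = (25 + 5*17) - 1*(-51) = (25 + 85) + 51 = 110 + 51 = 161)
x(f) = -206/f
x(G) - d(-368) = -206/(-48) - 1*161 = -206*(-1/48) - 161 = 103/24 - 161 = -3761/24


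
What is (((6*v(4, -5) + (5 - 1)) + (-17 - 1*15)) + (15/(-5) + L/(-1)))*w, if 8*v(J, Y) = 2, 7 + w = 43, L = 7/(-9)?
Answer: -1034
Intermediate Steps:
L = -7/9 (L = 7*(-⅑) = -7/9 ≈ -0.77778)
w = 36 (w = -7 + 43 = 36)
v(J, Y) = ¼ (v(J, Y) = (⅛)*2 = ¼)
(((6*v(4, -5) + (5 - 1)) + (-17 - 1*15)) + (15/(-5) + L/(-1)))*w = (((6*(¼) + (5 - 1)) + (-17 - 1*15)) + (15/(-5) - 7/9/(-1)))*36 = (((3/2 + 4) + (-17 - 15)) + (15*(-⅕) - 7/9*(-1)))*36 = ((11/2 - 32) + (-3 + 7/9))*36 = (-53/2 - 20/9)*36 = -517/18*36 = -1034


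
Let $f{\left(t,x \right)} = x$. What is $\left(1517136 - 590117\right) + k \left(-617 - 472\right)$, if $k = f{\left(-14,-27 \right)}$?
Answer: $956422$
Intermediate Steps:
$k = -27$
$\left(1517136 - 590117\right) + k \left(-617 - 472\right) = \left(1517136 - 590117\right) - 27 \left(-617 - 472\right) = 927019 - -29403 = 927019 + 29403 = 956422$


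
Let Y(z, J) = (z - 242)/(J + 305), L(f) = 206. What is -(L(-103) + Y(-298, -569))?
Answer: -4577/22 ≈ -208.05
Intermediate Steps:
Y(z, J) = (-242 + z)/(305 + J)
-(L(-103) + Y(-298, -569)) = -(206 + (-242 - 298)/(305 - 569)) = -(206 - 540/(-264)) = -(206 - 1/264*(-540)) = -(206 + 45/22) = -1*4577/22 = -4577/22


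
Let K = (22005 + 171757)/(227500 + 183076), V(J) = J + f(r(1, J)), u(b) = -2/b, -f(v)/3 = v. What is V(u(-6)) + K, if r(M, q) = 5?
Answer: -8742029/615864 ≈ -14.195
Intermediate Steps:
f(v) = -3*v
V(J) = -15 + J (V(J) = J - 3*5 = J - 15 = -15 + J)
K = 96881/205288 (K = 193762/410576 = 193762*(1/410576) = 96881/205288 ≈ 0.47193)
V(u(-6)) + K = (-15 - 2/(-6)) + 96881/205288 = (-15 - 2*(-⅙)) + 96881/205288 = (-15 + ⅓) + 96881/205288 = -44/3 + 96881/205288 = -8742029/615864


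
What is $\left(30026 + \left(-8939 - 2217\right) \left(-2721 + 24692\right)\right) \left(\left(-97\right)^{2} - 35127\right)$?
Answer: $6302927577100$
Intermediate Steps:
$\left(30026 + \left(-8939 - 2217\right) \left(-2721 + 24692\right)\right) \left(\left(-97\right)^{2} - 35127\right) = \left(30026 - 245108476\right) \left(9409 - 35127\right) = \left(30026 - 245108476\right) \left(-25718\right) = \left(-245078450\right) \left(-25718\right) = 6302927577100$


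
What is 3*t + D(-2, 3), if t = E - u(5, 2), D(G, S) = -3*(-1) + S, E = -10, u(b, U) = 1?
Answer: -27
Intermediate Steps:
D(G, S) = 3 + S
t = -11 (t = -10 - 1*1 = -10 - 1 = -11)
3*t + D(-2, 3) = 3*(-11) + (3 + 3) = -33 + 6 = -27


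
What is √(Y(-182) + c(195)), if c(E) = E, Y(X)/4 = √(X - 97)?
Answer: √(195 + 12*I*√31) ≈ 14.162 + 2.3589*I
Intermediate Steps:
Y(X) = 4*√(-97 + X) (Y(X) = 4*√(X - 97) = 4*√(-97 + X))
√(Y(-182) + c(195)) = √(4*√(-97 - 182) + 195) = √(4*√(-279) + 195) = √(4*(3*I*√31) + 195) = √(12*I*√31 + 195) = √(195 + 12*I*√31)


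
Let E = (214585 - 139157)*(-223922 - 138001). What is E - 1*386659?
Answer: -27299514703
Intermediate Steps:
E = -27299128044 (E = 75428*(-361923) = -27299128044)
E - 1*386659 = -27299128044 - 1*386659 = -27299128044 - 386659 = -27299514703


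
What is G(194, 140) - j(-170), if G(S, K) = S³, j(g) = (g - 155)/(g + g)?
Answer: 496494047/68 ≈ 7.3014e+6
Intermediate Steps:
j(g) = (-155 + g)/(2*g) (j(g) = (-155 + g)/((2*g)) = (-155 + g)*(1/(2*g)) = (-155 + g)/(2*g))
G(194, 140) - j(-170) = 194³ - (-155 - 170)/(2*(-170)) = 7301384 - (-1)*(-325)/(2*170) = 7301384 - 1*65/68 = 7301384 - 65/68 = 496494047/68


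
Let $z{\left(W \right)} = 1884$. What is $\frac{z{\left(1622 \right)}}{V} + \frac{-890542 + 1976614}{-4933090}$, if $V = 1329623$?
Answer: $- \frac{717386184648}{3279574962535} \approx -0.21874$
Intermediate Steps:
$\frac{z{\left(1622 \right)}}{V} + \frac{-890542 + 1976614}{-4933090} = \frac{1884}{1329623} + \frac{-890542 + 1976614}{-4933090} = 1884 \cdot \frac{1}{1329623} + 1086072 \left(- \frac{1}{4933090}\right) = \frac{1884}{1329623} - \frac{543036}{2466545} = - \frac{717386184648}{3279574962535}$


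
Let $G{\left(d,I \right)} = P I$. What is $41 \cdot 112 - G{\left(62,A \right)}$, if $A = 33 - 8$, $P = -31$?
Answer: $5367$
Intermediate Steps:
$A = 25$ ($A = 33 - 8 = 25$)
$G{\left(d,I \right)} = - 31 I$
$41 \cdot 112 - G{\left(62,A \right)} = 41 \cdot 112 - \left(-31\right) 25 = 4592 - -775 = 4592 + 775 = 5367$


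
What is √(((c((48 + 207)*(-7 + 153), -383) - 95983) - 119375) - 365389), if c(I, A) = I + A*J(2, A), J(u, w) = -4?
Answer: I*√541985 ≈ 736.2*I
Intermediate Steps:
c(I, A) = I - 4*A (c(I, A) = I + A*(-4) = I - 4*A)
√(((c((48 + 207)*(-7 + 153), -383) - 95983) - 119375) - 365389) = √(((((48 + 207)*(-7 + 153) - 4*(-383)) - 95983) - 119375) - 365389) = √((((255*146 + 1532) - 95983) - 119375) - 365389) = √((((37230 + 1532) - 95983) - 119375) - 365389) = √(((38762 - 95983) - 119375) - 365389) = √((-57221 - 119375) - 365389) = √(-176596 - 365389) = √(-541985) = I*√541985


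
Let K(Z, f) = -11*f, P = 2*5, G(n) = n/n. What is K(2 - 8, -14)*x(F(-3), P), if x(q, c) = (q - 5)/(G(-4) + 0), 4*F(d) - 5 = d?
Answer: -693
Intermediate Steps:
F(d) = 5/4 + d/4
G(n) = 1
P = 10
x(q, c) = -5 + q (x(q, c) = (q - 5)/(1 + 0) = (-5 + q)/1 = (-5 + q)*1 = -5 + q)
K(2 - 8, -14)*x(F(-3), P) = (-11*(-14))*(-5 + (5/4 + (¼)*(-3))) = 154*(-5 + (5/4 - ¾)) = 154*(-5 + ½) = 154*(-9/2) = -693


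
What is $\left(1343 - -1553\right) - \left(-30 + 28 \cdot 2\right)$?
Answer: $2870$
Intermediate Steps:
$\left(1343 - -1553\right) - \left(-30 + 28 \cdot 2\right) = \left(1343 + 1553\right) - \left(-30 + 56\right) = 2896 - 26 = 2870$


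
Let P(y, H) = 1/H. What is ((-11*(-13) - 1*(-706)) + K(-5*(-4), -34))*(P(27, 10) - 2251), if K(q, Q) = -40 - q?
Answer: -17759601/10 ≈ -1.7760e+6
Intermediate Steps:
((-11*(-13) - 1*(-706)) + K(-5*(-4), -34))*(P(27, 10) - 2251) = ((-11*(-13) - 1*(-706)) + (-40 - (-5)*(-4)))*(1/10 - 2251) = ((143 + 706) + (-40 - 1*20))*(⅒ - 2251) = (849 + (-40 - 20))*(-22509/10) = (849 - 60)*(-22509/10) = 789*(-22509/10) = -17759601/10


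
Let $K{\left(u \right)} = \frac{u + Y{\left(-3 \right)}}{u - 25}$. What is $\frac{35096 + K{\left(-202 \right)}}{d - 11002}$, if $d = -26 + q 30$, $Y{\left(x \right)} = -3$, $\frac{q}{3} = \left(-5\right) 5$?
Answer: $- \frac{7966997}{3014106} \approx -2.6432$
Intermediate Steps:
$q = -75$ ($q = 3 \left(\left(-5\right) 5\right) = 3 \left(-25\right) = -75$)
$K{\left(u \right)} = \frac{-3 + u}{-25 + u}$ ($K{\left(u \right)} = \frac{u - 3}{u - 25} = \frac{-3 + u}{-25 + u}$)
$d = -2276$ ($d = -26 - 2250 = -2276$)
$\frac{35096 + K{\left(-202 \right)}}{d - 11002} = \frac{35096 + \frac{-3 - 202}{-25 - 202}}{-2276 - 11002} = \frac{35096 + \frac{1}{-227} \left(-205\right)}{-13278} = \left(35096 - - \frac{205}{227}\right) \left(- \frac{1}{13278}\right) = \left(35096 + \frac{205}{227}\right) \left(- \frac{1}{13278}\right) = \frac{7966997}{227} \left(- \frac{1}{13278}\right) = - \frac{7966997}{3014106}$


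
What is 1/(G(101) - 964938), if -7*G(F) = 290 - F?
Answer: -1/964965 ≈ -1.0363e-6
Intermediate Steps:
G(F) = -290/7 + F/7 (G(F) = -(290 - F)/7 = -290/7 + F/7)
1/(G(101) - 964938) = 1/((-290/7 + (⅐)*101) - 964938) = 1/((-290/7 + 101/7) - 964938) = 1/(-27 - 964938) = 1/(-964965) = -1/964965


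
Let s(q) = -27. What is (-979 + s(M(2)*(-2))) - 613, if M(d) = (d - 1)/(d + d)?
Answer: -1619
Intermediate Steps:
M(d) = (-1 + d)/(2*d) (M(d) = (-1 + d)/((2*d)) = (-1 + d)*(1/(2*d)) = (-1 + d)/(2*d))
(-979 + s(M(2)*(-2))) - 613 = (-979 - 27) - 613 = -1006 - 613 = -1619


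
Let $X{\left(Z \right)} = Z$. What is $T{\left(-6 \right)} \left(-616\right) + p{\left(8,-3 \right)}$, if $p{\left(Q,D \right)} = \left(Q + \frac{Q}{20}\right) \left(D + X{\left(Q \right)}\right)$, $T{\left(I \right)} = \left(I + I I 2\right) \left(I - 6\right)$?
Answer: $487914$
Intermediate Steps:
$T{\left(I \right)} = \left(-6 + I\right) \left(I + 2 I^{2}\right)$ ($T{\left(I \right)} = \left(I + I^{2} \cdot 2\right) \left(-6 + I\right) = \left(I + 2 I^{2}\right) \left(-6 + I\right) = \left(-6 + I\right) \left(I + 2 I^{2}\right)$)
$p{\left(Q,D \right)} = \frac{21 Q \left(D + Q\right)}{20}$ ($p{\left(Q,D \right)} = \left(Q + \frac{Q}{20}\right) \left(D + Q\right) = \frac{21 Q}{20} \left(D + Q\right) = \frac{21 Q \left(D + Q\right)}{20}$)
$T{\left(-6 \right)} \left(-616\right) + p{\left(8,-3 \right)} = - 6 \left(-6 - -66 + 2 \left(-6\right)^{2}\right) \left(-616\right) + \frac{21}{20} \cdot 8 \left(-3 + 8\right) = - 6 \left(-6 + 66 + 2 \cdot 36\right) \left(-616\right) + \frac{21}{20} \cdot 8 \cdot 5 = - 6 \left(-6 + 66 + 72\right) \left(-616\right) + 42 = \left(-6\right) 132 \left(-616\right) + 42 = \left(-792\right) \left(-616\right) + 42 = 487872 + 42 = 487914$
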